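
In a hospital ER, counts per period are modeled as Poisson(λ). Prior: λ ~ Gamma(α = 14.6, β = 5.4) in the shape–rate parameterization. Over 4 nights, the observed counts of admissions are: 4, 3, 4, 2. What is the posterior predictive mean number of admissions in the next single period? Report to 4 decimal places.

With a Gamma(shape α, rate β) prior, the Poisson likelihood is conjugate: the posterior is Gamma(α + ΣXᵢ, β + n).
Sum of counts S = 13 over n = 4 nights.
Posterior: Gamma(α+S, β+n) = Gamma(14.6+13, 5.4+4) = Gamma(27.6, 9.4).
The predictive distribution for one future period is NegBinom with mean α/β = 2.9362.

2.9362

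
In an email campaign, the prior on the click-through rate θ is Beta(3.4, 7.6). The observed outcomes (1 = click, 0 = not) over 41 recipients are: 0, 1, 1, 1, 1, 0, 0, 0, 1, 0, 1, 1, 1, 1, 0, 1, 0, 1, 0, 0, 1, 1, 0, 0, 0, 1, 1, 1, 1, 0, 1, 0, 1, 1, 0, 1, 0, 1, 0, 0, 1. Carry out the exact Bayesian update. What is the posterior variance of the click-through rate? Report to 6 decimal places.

The Beta prior is conjugate to a Binomial/Bernoulli likelihood; the update adds successes to α and failures to β.
Posterior: Beta(α+k, β+n−k) = Beta(3.4+23, 7.6+18) = Beta(26.4, 25.6).
Var = αβ/((α+β)²(α+β+1)) = 26.4·25.6/(52.0²·53.0) = 0.004716.

0.004716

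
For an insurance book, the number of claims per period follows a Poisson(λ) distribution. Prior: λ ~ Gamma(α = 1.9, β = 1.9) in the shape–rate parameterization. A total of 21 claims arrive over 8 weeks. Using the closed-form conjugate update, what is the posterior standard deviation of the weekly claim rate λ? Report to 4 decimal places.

0.4834

With a Gamma(shape α, rate β) prior, the Poisson likelihood is conjugate: the posterior is Gamma(α + ΣXᵢ, β + n).
Posterior: Gamma(α+S, β+n) = Gamma(1.9+21, 1.9+8) = Gamma(22.9, 9.9).
SD = √α/β = √22.9/9.9 = 0.4834.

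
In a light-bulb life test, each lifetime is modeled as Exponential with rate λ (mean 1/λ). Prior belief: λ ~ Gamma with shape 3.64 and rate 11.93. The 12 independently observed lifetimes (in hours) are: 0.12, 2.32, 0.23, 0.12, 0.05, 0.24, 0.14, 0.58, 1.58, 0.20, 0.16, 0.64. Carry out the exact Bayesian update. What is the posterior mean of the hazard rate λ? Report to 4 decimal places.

0.8542

With a Gamma(shape α, rate β) prior on the exponential rate λ, the posterior after n observations with total T = Σxᵢ is Gamma(α+n, β+T).
Sum of observations T = 6.38 hours; n = 12.
Posterior: Gamma(3.64+12, 11.93+6.38) = Gamma(15.64, 18.31).
Posterior mean of λ = α/β = 15.64/18.31 = 0.8542.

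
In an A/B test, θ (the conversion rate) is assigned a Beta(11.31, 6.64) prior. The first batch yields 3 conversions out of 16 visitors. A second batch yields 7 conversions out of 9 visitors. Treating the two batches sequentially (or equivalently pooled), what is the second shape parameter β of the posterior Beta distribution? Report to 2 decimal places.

21.64

The Beta prior is conjugate to a Binomial/Bernoulli likelihood; the update adds successes to α and failures to β.
After batch 1: Beta(11.31+3, 6.64+13) = Beta(14.31, 19.64).
After batch 2: Beta(14.31+7, 19.64+2) = Beta(21.31, 21.64).
Posterior β = 21.64.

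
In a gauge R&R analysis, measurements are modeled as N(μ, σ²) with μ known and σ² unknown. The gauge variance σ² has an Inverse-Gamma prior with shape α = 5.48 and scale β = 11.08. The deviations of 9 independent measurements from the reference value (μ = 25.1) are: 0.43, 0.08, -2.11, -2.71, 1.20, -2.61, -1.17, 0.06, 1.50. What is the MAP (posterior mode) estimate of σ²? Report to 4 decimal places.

2.0957

With known mean μ and an Inverse-Gamma(α, β) prior on σ², the Normal likelihood is conjugate: posterior is Inv-Gamma(α + n/2, β + Σ(xᵢ−μ)²/2).
Σ(xᵢ−μ)² = (0.43)² + (0.08)² + (-2.11)² + (-2.71)² + (1.20)² + (-2.61)² + (-1.17)² + (0.06)² + (1.50)² = 23.8621.
Posterior: Inv-Gamma(5.48 + 9/2, 11.08 + 23.8621/2) = Inv-Gamma(9.98, 23.01105).
Mode = β/(α+1) = 23.01105/10.98 = 2.0957.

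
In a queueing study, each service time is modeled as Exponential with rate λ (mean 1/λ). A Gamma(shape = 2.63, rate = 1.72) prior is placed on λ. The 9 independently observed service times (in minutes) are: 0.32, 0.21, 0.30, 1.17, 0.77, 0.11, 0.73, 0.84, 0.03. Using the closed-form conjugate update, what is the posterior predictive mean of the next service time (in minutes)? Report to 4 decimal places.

With a Gamma(shape α, rate β) prior on the exponential rate λ, the posterior after n observations with total T = Σxᵢ is Gamma(α+n, β+T).
Sum of observations T = 4.48 minutes; n = 9.
Posterior: Gamma(2.63+9, 1.72+4.48) = Gamma(11.63, 6.20).
The predictive distribution for the next observation is Lomax; its mean is β/(α−1) = 6.20/10.63 = 0.5833.

0.5833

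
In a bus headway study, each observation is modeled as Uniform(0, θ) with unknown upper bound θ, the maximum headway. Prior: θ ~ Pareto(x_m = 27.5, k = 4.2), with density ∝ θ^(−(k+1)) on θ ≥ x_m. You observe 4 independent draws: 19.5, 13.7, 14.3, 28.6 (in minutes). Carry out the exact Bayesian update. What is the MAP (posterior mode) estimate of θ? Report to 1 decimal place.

A Pareto(scale x_m, shape k) prior on the upper bound θ of Uniform(0, θ) is conjugate: posterior is Pareto(max(x_m, max xᵢ), k + n).
Sample maximum = 28.6; prior scale x_m = 27.5 → posterior scale = max = 28.6.
Posterior shape = 4.2 + 4 = 8.2.
The Pareto density is decreasing on [x_m, ∞), so the mode is x_m = 28.6.

28.6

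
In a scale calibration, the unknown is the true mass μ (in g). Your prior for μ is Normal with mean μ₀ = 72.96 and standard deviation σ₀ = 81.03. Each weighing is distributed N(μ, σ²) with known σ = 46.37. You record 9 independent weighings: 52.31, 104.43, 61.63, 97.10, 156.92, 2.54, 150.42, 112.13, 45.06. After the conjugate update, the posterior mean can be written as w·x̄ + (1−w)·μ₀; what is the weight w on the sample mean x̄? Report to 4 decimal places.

0.9649

For Normal data with known variance σ², a Normal(μ₀, σ₀²) prior on μ is conjugate. Posterior precision = 1/σ₀² + n/σ²; posterior mean is the precision-weighted average of μ₀ and x̄.
σ₀² = 81.03² = 6565.8609, σ² = 46.37² = 2150.1769. Prior precision 1/σ₀² = 1/6565.8609; data precision n/σ² = 9/2150.1769.
w = (n/σ²)/(1/σ₀² + n/σ²) = n·σ₀²/(σ² + n·σ₀²) = 9·6565.8609/(2150.1769 + 9·6565.8609) = 59092.7481/61242.925 = 0.9649.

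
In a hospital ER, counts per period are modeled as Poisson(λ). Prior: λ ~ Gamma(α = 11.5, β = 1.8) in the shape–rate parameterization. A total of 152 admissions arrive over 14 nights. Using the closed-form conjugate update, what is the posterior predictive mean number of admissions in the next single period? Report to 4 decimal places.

With a Gamma(shape α, rate β) prior, the Poisson likelihood is conjugate: the posterior is Gamma(α + ΣXᵢ, β + n).
Posterior: Gamma(α+S, β+n) = Gamma(11.5+152, 1.8+14) = Gamma(163.5, 15.8).
The predictive distribution for one future period is NegBinom with mean α/β = 10.3481.

10.3481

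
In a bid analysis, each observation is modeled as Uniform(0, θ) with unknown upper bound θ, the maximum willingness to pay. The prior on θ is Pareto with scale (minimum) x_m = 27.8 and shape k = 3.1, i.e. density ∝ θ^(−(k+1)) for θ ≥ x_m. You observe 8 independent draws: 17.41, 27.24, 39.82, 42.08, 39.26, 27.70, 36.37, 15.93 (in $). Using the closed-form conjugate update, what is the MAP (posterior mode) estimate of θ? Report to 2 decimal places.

42.08

A Pareto(scale x_m, shape k) prior on the upper bound θ of Uniform(0, θ) is conjugate: posterior is Pareto(max(x_m, max xᵢ), k + n).
Sample maximum = 42.08; prior scale x_m = 27.8 → posterior scale = max = 42.08.
Posterior shape = 3.1 + 8 = 11.1.
The Pareto density is decreasing on [x_m, ∞), so the mode is x_m = 42.08.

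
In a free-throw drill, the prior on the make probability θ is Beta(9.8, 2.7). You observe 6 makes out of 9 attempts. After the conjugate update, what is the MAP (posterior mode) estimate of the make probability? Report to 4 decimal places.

The Beta prior is conjugate to a Binomial/Bernoulli likelihood; the update adds successes to α and failures to β.
Posterior: Beta(α+k, β+n−k) = Beta(9.8+6, 2.7+3) = Beta(15.8, 5.7).
Mode of Beta(a,b) for a,b>1 is (a−1)/(a+b−2) = 14.8/19.5 = 0.7590.

0.7590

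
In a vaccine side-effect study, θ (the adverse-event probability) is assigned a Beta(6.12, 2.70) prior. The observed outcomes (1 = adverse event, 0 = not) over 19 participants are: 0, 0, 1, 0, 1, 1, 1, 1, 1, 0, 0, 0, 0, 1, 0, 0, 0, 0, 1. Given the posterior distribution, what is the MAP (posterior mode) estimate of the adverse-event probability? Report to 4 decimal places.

The Beta prior is conjugate to a Binomial/Bernoulli likelihood; the update adds successes to α and failures to β.
Posterior: Beta(α+k, β+n−k) = Beta(6.12+8, 2.70+11) = Beta(14.12, 13.70).
Mode of Beta(a,b) for a,b>1 is (a−1)/(a+b−2) = 13.12/25.82 = 0.5081.

0.5081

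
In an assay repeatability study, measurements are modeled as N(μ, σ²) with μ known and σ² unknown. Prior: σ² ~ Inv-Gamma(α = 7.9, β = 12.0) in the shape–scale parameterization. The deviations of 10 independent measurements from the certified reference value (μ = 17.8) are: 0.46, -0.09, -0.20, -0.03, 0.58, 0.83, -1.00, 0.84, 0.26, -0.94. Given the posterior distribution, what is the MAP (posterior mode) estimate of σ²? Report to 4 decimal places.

With known mean μ and an Inverse-Gamma(α, β) prior on σ², the Normal likelihood is conjugate: posterior is Inv-Gamma(α + n/2, β + Σ(xᵢ−μ)²/2).
Σ(xᵢ−μ)² = (0.46)² + (-0.09)² + (-0.20)² + (-0.03)² + (0.58)² + (0.83)² + (-1.00)² + (0.84)² + (0.26)² + (-0.94)² = 3.9427.
Posterior: Inv-Gamma(7.9 + 10/2, 12.0 + 3.9427/2) = Inv-Gamma(12.90, 13.97135).
Mode = β/(α+1) = 13.97135/13.90 = 1.0051.

1.0051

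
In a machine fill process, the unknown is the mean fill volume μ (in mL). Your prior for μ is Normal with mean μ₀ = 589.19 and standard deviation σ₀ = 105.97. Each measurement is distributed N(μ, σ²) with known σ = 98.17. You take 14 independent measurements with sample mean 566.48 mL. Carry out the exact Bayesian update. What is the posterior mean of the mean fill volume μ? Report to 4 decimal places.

For Normal data with known variance σ², a Normal(μ₀, σ₀²) prior on μ is conjugate. Posterior precision = 1/σ₀² + n/σ²; posterior mean is the precision-weighted average of μ₀ and x̄.
n·x̄ = 14·566.48 = 7930.72.
σ₀² = 105.97² = 11229.6409, σ² = 98.17² = 9637.3489; σ² + n·σ₀² = 9637.3489 + 14·11229.6409 = 166852.3215.
Posterior mean = (μ₀/σ₀² + n·x̄/σ²)/(1/σ₀² + n/σ²) = (σ²·μ₀ + σ₀²·n·x̄)/(σ² + n·σ₀²) = (9637.3489·589.19 + 11229.6409·7930.72)/166852.3215 = 94737367.276839/166852.3215 = 567.7917.

567.7917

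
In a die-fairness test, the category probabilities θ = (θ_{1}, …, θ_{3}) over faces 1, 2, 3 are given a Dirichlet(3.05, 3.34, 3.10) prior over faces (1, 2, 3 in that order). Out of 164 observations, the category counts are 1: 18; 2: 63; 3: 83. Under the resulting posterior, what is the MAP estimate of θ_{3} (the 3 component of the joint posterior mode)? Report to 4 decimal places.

The Dirichlet prior is conjugate to the Multinomial likelihood: each posterior αⱼ = prior αⱼ + observed count nⱼ.
Posterior concentration: (21.05, 66.34, 86.10), total = 173.49.
Joint mode component: (α_{3}−1)/(Σα−K) = 85.10/170.49 = 0.4991.

0.4991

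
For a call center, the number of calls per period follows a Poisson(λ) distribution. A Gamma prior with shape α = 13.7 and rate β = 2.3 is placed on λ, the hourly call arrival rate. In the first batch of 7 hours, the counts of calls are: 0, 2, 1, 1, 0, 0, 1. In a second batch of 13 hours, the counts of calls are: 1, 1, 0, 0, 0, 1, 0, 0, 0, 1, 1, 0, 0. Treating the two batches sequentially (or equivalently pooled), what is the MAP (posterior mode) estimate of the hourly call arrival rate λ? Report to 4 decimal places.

1.0179

With a Gamma(shape α, rate β) prior, the Poisson likelihood is conjugate: the posterior is Gamma(α + ΣXᵢ, β + n).
Batch 1: sum of counts S = 5 over n = 7 hours.
After batch 1: Gamma(α+S, β+n) = Gamma(13.7+5, 2.3+7) = Gamma(18.7, 9.3).
Batch 2: sum of counts S = 5 over n = 13 hours.
After batch 2: Gamma(α+S, β+n) = Gamma(18.7+5, 9.3+13) = Gamma(23.7, 22.3).
Mode of Gamma(α,β) for α≥1 is (α−1)/β = 22.7/22.3 = 1.0179.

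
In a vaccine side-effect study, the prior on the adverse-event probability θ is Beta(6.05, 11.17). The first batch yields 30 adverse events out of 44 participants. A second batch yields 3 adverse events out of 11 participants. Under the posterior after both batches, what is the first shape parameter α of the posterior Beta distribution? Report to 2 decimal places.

The Beta prior is conjugate to a Binomial/Bernoulli likelihood; the update adds successes to α and failures to β.
After batch 1: Beta(6.05+30, 11.17+14) = Beta(36.05, 25.17).
After batch 2: Beta(36.05+3, 25.17+8) = Beta(39.05, 33.17).
Posterior α = 39.05.

39.05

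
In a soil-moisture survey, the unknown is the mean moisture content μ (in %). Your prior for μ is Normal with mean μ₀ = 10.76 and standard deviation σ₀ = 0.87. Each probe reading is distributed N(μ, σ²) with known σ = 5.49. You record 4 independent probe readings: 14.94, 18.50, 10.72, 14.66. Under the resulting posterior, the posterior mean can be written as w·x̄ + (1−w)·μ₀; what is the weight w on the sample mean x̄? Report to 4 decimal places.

For Normal data with known variance σ², a Normal(μ₀, σ₀²) prior on μ is conjugate. Posterior precision = 1/σ₀² + n/σ²; posterior mean is the precision-weighted average of μ₀ and x̄.
σ₀² = 0.87² = 0.7569, σ² = 5.49² = 30.1401. Prior precision 1/σ₀² = 1/0.7569; data precision n/σ² = 4/30.1401.
w = (n/σ²)/(1/σ₀² + n/σ²) = n·σ₀²/(σ² + n·σ₀²) = 4·0.7569/(30.1401 + 4·0.7569) = 3.0276/33.1677 = 0.0913.

0.0913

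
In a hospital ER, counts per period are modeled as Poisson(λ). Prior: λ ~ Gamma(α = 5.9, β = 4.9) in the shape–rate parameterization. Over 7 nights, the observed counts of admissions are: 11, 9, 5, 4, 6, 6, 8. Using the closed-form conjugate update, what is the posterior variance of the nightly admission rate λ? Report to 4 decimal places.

0.3877

With a Gamma(shape α, rate β) prior, the Poisson likelihood is conjugate: the posterior is Gamma(α + ΣXᵢ, β + n).
Sum of counts S = 49 over n = 7 nights.
Posterior: Gamma(α+S, β+n) = Gamma(5.9+49, 4.9+7) = Gamma(54.9, 11.9).
Var = α/β² = 54.9/11.9² = 0.3877.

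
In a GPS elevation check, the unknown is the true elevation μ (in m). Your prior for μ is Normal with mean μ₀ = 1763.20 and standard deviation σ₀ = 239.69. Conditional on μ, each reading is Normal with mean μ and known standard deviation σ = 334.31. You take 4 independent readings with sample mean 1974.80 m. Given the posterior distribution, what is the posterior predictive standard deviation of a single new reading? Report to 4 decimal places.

361.3331

For Normal data with known variance σ², a Normal(μ₀, σ₀²) prior on μ is conjugate. Posterior precision = 1/σ₀² + n/σ²; posterior mean is the precision-weighted average of μ₀ and x̄.
σ₀² = 239.69² = 57451.2961, σ² = 334.31² = 111763.1761; σ² + n·σ₀² = 111763.1761 + 4·57451.2961 = 341568.3605.
Posterior precision = 1/σ₀² + n/σ² = 1/57451.2961 + 4/111763.1761 = (σ² + n·σ₀²)/(σ₀²σ²) = 341568.3605/(57451.2961·111763.1761); posterior variance σₙ² = σ₀²σ²/(σ² + n·σ₀²) = 57451.2961·111763.1761/341568.3605 = 18798.401918.
Predictive variance for one new observation = σₙ² + σ² = 57451.2961·111763.1761/341568.3605 + 111763.1761 = σ²·(σ₀² + 341568.3605)/341568.3605 = 111763.1761·399019.6566/341568.3605 = 130561.578018; SD = √(111763.1761·399019.6566/341568.3605) = 361.3331.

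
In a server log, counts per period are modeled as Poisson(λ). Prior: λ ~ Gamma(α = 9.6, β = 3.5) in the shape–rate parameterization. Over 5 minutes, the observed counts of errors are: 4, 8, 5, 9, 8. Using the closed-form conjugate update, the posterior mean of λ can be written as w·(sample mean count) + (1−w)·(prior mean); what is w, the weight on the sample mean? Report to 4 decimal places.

With a Gamma(shape α, rate β) prior, the Poisson likelihood is conjugate: the posterior is Gamma(α + ΣXᵢ, β + n).
Posterior mean = (α₀+S)/(β₀+n) = [n/(β₀+n)]·(S/n) + [β₀/(β₀+n)]·(α₀/β₀), so only n and β₀ enter the weight.
Weight on data w = n/(β₀+n) = 5/(3.5+5) = 5/8.5 = 0.5882.

0.5882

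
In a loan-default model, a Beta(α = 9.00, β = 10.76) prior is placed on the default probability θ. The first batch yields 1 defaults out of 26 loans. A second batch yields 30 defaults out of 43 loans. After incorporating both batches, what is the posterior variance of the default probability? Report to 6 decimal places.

0.002758

The Beta prior is conjugate to a Binomial/Bernoulli likelihood; the update adds successes to α and failures to β.
After batch 1: Beta(9.00+1, 10.76+25) = Beta(10.00, 35.76).
After batch 2: Beta(10.00+30, 35.76+13) = Beta(40.00, 48.76).
Var = αβ/((α+β)²(α+β+1)) = 40.00·48.76/(88.76²·89.76) = 0.002758.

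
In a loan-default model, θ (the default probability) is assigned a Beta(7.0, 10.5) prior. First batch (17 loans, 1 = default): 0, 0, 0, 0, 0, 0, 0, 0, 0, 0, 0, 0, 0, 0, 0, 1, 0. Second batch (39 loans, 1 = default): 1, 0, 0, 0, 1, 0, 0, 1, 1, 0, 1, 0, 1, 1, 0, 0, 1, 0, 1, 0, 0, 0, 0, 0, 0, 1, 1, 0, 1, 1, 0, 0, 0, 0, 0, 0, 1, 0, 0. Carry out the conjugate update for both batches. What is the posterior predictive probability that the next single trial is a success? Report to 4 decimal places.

0.2993

The Beta prior is conjugate to a Binomial/Bernoulli likelihood; the update adds successes to α and failures to β.
After batch 1: Beta(7.0+1, 10.5+16) = Beta(8.0, 26.5).
After batch 2: Beta(8.0+14, 26.5+25) = Beta(22.0, 51.5).
For a single future Bernoulli trial, P(success | data) = α/(α+β) = 0.2993.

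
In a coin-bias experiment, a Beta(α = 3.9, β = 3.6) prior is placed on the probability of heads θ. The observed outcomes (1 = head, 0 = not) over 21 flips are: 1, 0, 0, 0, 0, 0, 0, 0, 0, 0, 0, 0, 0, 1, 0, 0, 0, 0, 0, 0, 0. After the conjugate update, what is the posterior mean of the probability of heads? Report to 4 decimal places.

The Beta prior is conjugate to a Binomial/Bernoulli likelihood; the update adds successes to α and failures to β.
Posterior: Beta(α+k, β+n−k) = Beta(3.9+2, 3.6+19) = Beta(5.9, 22.6).
Posterior mean = α/(α+β) = 5.9/28.5 = 0.2070.

0.2070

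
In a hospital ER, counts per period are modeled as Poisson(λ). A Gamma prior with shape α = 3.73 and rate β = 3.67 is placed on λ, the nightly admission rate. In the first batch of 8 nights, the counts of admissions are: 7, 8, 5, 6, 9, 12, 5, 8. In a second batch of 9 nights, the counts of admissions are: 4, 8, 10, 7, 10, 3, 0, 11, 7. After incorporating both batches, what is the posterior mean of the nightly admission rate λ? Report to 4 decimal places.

With a Gamma(shape α, rate β) prior, the Poisson likelihood is conjugate: the posterior is Gamma(α + ΣXᵢ, β + n).
Batch 1: sum of counts S = 60 over n = 8 nights.
After batch 1: Gamma(α+S, β+n) = Gamma(3.73+60, 3.67+8) = Gamma(63.73, 11.67).
Batch 2: sum of counts S = 60 over n = 9 nights.
After batch 2: Gamma(α+S, β+n) = Gamma(63.73+60, 11.67+9) = Gamma(123.73, 20.67).
Posterior mean = α/β = 123.73/20.67 = 5.9860.

5.9860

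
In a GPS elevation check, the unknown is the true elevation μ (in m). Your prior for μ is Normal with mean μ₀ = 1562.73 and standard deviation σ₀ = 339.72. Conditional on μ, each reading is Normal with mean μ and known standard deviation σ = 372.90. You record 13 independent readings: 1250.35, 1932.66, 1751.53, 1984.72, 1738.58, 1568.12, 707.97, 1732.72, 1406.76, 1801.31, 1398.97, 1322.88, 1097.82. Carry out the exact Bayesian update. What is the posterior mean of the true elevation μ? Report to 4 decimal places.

For Normal data with known variance σ², a Normal(μ₀, σ₀²) prior on μ is conjugate. Posterior precision = 1/σ₀² + n/σ²; posterior mean is the precision-weighted average of μ₀ and x̄.
Σxᵢ = 1250.35 + 1932.66 + 1751.53 + 1984.72 + 1738.58 + 1568.12 + 707.97 + 1732.72 + 1406.76 + 1801.31 + 1398.97 + 1322.88 + 1097.82 = 19694.39, so n·x̄ = 19694.39.
σ₀² = 339.72² = 115409.6784, σ² = 372.90² = 139054.41; σ² + n·σ₀² = 139054.41 + 13·115409.6784 = 1639380.2292.
Posterior mean = (μ₀/σ₀² + n·x̄/σ²)/(1/σ₀² + n/σ²) = (σ²·μ₀ + σ₀²·n·x̄)/(σ² + n·σ₀²) = (139054.41·1562.73 + 115409.6784·19694.39)/1639380.2292 = 2490227714.323476/1639380.2292 = 1519.0056.

1519.0056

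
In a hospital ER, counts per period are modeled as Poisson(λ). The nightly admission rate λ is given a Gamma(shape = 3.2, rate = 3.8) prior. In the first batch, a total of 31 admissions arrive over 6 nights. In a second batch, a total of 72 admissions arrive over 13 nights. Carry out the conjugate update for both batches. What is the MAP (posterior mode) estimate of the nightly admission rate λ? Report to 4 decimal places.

4.6140

With a Gamma(shape α, rate β) prior, the Poisson likelihood is conjugate: the posterior is Gamma(α + ΣXᵢ, β + n).
After batch 1: Gamma(α+S, β+n) = Gamma(3.2+31, 3.8+6) = Gamma(34.2, 9.8).
After batch 2: Gamma(α+S, β+n) = Gamma(34.2+72, 9.8+13) = Gamma(106.2, 22.8).
Mode of Gamma(α,β) for α≥1 is (α−1)/β = 105.2/22.8 = 4.6140.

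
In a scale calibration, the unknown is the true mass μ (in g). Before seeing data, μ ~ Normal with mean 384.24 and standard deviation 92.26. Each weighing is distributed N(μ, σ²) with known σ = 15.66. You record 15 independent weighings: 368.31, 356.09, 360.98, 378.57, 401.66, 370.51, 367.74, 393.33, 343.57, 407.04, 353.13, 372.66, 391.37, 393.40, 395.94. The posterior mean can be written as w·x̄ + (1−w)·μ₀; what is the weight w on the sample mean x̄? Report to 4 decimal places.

0.9981

For Normal data with known variance σ², a Normal(μ₀, σ₀²) prior on μ is conjugate. Posterior precision = 1/σ₀² + n/σ²; posterior mean is the precision-weighted average of μ₀ and x̄.
σ₀² = 92.26² = 8511.9076, σ² = 15.66² = 245.2356. Prior precision 1/σ₀² = 1/8511.9076; data precision n/σ² = 15/245.2356.
w = (n/σ²)/(1/σ₀² + n/σ²) = n·σ₀²/(σ² + n·σ₀²) = 15·8511.9076/(245.2356 + 15·8511.9076) = 127678.614/127923.8496 = 0.9981.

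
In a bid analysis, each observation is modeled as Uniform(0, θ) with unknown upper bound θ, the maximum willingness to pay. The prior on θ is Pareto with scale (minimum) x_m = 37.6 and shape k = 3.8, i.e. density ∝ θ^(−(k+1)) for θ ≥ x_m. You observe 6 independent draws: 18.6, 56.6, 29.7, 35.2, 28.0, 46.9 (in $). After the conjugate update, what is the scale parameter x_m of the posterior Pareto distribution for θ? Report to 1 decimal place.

A Pareto(scale x_m, shape k) prior on the upper bound θ of Uniform(0, θ) is conjugate: posterior is Pareto(max(x_m, max xᵢ), k + n).
Sample maximum = 56.6; prior scale x_m = 37.6 → posterior scale = max = 56.6.
Posterior shape = 3.8 + 6 = 9.8.
Posterior scale x_m = 56.6.

56.6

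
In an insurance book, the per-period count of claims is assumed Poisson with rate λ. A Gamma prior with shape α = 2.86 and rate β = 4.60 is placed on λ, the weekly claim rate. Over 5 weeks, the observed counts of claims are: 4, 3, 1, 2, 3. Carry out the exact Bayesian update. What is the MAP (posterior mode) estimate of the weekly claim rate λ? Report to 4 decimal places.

With a Gamma(shape α, rate β) prior, the Poisson likelihood is conjugate: the posterior is Gamma(α + ΣXᵢ, β + n).
Sum of counts S = 13 over n = 5 weeks.
Posterior: Gamma(α+S, β+n) = Gamma(2.86+13, 4.60+5) = Gamma(15.86, 9.60).
Mode of Gamma(α,β) for α≥1 is (α−1)/β = 14.86/9.60 = 1.5479.

1.5479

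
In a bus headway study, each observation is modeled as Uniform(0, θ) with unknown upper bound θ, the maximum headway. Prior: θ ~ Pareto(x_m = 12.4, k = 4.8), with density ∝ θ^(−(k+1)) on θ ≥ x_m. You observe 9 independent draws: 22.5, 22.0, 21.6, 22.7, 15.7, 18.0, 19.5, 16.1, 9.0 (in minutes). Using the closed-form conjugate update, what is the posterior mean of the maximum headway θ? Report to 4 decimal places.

A Pareto(scale x_m, shape k) prior on the upper bound θ of Uniform(0, θ) is conjugate: posterior is Pareto(max(x_m, max xᵢ), k + n).
Sample maximum = 22.7; prior scale x_m = 12.4 → posterior scale = max = 22.7.
Posterior shape = 4.8 + 9 = 13.8.
E[θ|data] = k·x_m/(k−1) = 13.8·22.7/12.8 = 24.4734.

24.4734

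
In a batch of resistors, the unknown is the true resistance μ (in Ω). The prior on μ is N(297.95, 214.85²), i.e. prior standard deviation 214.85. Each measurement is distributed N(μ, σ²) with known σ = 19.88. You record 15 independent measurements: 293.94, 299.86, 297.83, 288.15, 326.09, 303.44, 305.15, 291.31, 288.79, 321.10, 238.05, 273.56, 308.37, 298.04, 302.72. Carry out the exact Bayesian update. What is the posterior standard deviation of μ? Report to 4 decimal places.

For Normal data with known variance σ², a Normal(μ₀, σ₀²) prior on μ is conjugate. Posterior precision = 1/σ₀² + n/σ²; posterior mean is the precision-weighted average of μ₀ and x̄.
σ₀² = 214.85² = 46160.5225, σ² = 19.88² = 395.2144; σ² + n·σ₀² = 395.2144 + 15·46160.5225 = 692803.0519.
Posterior precision = 1/σ₀² + n/σ² = 1/46160.5225 + 15/395.2144 = (σ² + n·σ₀²)/(σ₀²σ²) = 692803.0519/(46160.5225·395.2144); posterior variance σₙ² = σ₀²σ²/(σ² + n·σ₀²) = 46160.5225·395.2144/692803.0519 = 26.332596.
Posterior SD = √σₙ² = √(46160.5225·395.2144/692803.0519) = 5.1315.

5.1315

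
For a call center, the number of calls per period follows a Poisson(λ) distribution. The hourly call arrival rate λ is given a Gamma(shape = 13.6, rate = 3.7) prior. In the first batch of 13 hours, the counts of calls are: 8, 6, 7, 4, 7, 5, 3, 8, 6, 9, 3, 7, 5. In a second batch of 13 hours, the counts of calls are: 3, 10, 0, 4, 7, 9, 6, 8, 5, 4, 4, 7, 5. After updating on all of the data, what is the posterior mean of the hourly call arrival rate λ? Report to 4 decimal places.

5.5084

With a Gamma(shape α, rate β) prior, the Poisson likelihood is conjugate: the posterior is Gamma(α + ΣXᵢ, β + n).
Batch 1: sum of counts S = 78 over n = 13 hours.
After batch 1: Gamma(α+S, β+n) = Gamma(13.6+78, 3.7+13) = Gamma(91.6, 16.7).
Batch 2: sum of counts S = 72 over n = 13 hours.
After batch 2: Gamma(α+S, β+n) = Gamma(91.6+72, 16.7+13) = Gamma(163.6, 29.7).
Posterior mean = α/β = 163.6/29.7 = 5.5084.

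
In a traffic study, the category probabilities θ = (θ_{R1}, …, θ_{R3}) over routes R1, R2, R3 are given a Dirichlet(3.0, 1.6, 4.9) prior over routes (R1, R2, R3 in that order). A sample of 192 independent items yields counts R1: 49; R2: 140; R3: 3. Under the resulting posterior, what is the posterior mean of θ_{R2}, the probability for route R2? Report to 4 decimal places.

0.7027

The Dirichlet prior is conjugate to the Multinomial likelihood: each posterior αⱼ = prior αⱼ + observed count nⱼ.
Posterior concentration: (52.0, 141.6, 7.9), total = 201.5.
E[θ_{R2}|data] = α_{R2}/Σα = 141.6/201.5 = 0.7027.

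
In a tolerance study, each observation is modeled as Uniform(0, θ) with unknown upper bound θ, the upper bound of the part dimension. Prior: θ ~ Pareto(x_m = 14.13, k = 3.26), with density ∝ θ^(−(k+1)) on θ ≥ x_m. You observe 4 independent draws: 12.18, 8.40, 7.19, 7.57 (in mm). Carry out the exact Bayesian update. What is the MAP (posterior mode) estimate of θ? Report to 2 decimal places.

A Pareto(scale x_m, shape k) prior on the upper bound θ of Uniform(0, θ) is conjugate: posterior is Pareto(max(x_m, max xᵢ), k + n).
Sample maximum = 12.18; prior scale x_m = 14.13 → posterior scale = max = 14.13.
Posterior shape = 3.26 + 4 = 7.26.
The Pareto density is decreasing on [x_m, ∞), so the mode is x_m = 14.13.

14.13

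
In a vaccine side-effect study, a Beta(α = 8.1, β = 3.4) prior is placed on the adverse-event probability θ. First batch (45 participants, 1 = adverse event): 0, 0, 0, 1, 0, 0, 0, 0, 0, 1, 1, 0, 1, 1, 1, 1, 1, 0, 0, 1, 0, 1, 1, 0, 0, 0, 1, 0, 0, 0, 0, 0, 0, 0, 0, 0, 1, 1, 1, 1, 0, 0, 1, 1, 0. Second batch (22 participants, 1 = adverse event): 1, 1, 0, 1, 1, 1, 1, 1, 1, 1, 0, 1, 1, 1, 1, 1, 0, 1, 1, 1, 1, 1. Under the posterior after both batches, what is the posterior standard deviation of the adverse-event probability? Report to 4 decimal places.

The Beta prior is conjugate to a Binomial/Bernoulli likelihood; the update adds successes to α and failures to β.
After batch 1: Beta(8.1+18, 3.4+27) = Beta(26.1, 30.4).
After batch 2: Beta(26.1+19, 30.4+3) = Beta(45.1, 33.4).
Var = αβ/((α+β)²(α+β+1)) = 45.1·33.4/(78.5²·79.5) = 0.00307480; SD = √0.00307480 = 0.0555.

0.0555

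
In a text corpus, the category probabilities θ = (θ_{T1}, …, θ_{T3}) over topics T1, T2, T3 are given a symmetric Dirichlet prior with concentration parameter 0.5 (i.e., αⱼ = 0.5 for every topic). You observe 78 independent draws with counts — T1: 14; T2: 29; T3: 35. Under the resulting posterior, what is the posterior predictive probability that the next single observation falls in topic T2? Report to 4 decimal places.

The Dirichlet prior is conjugate to the Multinomial likelihood: each posterior αⱼ = prior αⱼ + observed count nⱼ.
Posterior concentration: (14.5, 29.5, 35.5), total = 79.5.
P(next = T2 | data) = α_{T2}/Σα = 0.3711.

0.3711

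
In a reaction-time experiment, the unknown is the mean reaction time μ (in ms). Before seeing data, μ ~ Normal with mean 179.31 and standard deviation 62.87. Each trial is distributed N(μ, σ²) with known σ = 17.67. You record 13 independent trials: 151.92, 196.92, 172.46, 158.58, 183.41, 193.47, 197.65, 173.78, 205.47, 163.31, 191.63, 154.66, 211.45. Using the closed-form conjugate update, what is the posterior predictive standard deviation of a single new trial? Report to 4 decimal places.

18.3331

For Normal data with known variance σ², a Normal(μ₀, σ₀²) prior on μ is conjugate. Posterior precision = 1/σ₀² + n/σ²; posterior mean is the precision-weighted average of μ₀ and x̄.
σ₀² = 62.87² = 3952.6369, σ² = 17.67² = 312.2289; σ² + n·σ₀² = 312.2289 + 13·3952.6369 = 51696.5086.
Posterior precision = 1/σ₀² + n/σ² = 1/3952.6369 + 13/312.2289 = (σ² + n·σ₀²)/(σ₀²σ²) = 51696.5086/(3952.6369·312.2289); posterior variance σₙ² = σ₀²σ²/(σ² + n·σ₀²) = 3952.6369·312.2289/51696.5086 = 23.872550.
Predictive variance for one new observation = σₙ² + σ² = 3952.6369·312.2289/51696.5086 + 312.2289 = σ²·(σ₀² + 51696.5086)/51696.5086 = 312.2289·55649.1455/51696.5086 = 336.101450; SD = √(312.2289·55649.1455/51696.5086) = 18.3331.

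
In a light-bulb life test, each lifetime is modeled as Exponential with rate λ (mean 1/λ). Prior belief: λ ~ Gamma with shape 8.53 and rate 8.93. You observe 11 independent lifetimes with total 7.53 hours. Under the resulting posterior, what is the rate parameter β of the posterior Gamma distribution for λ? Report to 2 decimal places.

16.46

With a Gamma(shape α, rate β) prior on the exponential rate λ, the posterior after n observations with total T = Σxᵢ is Gamma(α+n, β+T).
Posterior: Gamma(8.53+11, 8.93+7.53) = Gamma(19.53, 16.46).
Posterior β = 16.46.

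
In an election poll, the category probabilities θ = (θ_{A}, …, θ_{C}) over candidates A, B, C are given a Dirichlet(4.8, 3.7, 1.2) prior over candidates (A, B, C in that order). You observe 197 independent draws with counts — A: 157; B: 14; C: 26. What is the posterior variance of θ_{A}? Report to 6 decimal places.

0.000819

The Dirichlet prior is conjugate to the Multinomial likelihood: each posterior αⱼ = prior αⱼ + observed count nⱼ.
Posterior concentration: (161.8, 17.7, 27.2), total = 206.7.
Var[θ_j] = α_j(Σα−α_j)/((Σα)²(Σα+1)) = 161.8·44.9/(206.7²·207.7) = 0.000819.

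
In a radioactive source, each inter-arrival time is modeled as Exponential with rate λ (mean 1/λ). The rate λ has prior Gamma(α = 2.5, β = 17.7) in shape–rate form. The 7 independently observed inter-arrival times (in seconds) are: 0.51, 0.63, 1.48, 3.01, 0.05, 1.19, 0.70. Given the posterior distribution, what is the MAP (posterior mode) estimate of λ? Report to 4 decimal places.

0.3364

With a Gamma(shape α, rate β) prior on the exponential rate λ, the posterior after n observations with total T = Σxᵢ is Gamma(α+n, β+T).
Sum of observations T = 7.57 seconds; n = 7.
Posterior: Gamma(2.5+7, 17.7+7.57) = Gamma(9.5, 25.27).
Mode = (α−1)/β = 0.3364.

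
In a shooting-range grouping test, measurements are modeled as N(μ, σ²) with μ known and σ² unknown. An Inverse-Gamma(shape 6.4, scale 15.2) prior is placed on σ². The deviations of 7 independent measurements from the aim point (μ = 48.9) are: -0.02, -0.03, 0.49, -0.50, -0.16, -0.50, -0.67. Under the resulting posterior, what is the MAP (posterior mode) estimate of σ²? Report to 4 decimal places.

With known mean μ and an Inverse-Gamma(α, β) prior on σ², the Normal likelihood is conjugate: posterior is Inv-Gamma(α + n/2, β + Σ(xᵢ−μ)²/2).
Σ(xᵢ−μ)² = (-0.02)² + (-0.03)² + (0.49)² + (-0.50)² + (-0.16)² + (-0.50)² + (-0.67)² = 1.2159.
Posterior: Inv-Gamma(6.4 + 7/2, 15.2 + 1.2159/2) = Inv-Gamma(9.90, 15.80795).
Mode = β/(α+1) = 15.80795/10.90 = 1.4503.

1.4503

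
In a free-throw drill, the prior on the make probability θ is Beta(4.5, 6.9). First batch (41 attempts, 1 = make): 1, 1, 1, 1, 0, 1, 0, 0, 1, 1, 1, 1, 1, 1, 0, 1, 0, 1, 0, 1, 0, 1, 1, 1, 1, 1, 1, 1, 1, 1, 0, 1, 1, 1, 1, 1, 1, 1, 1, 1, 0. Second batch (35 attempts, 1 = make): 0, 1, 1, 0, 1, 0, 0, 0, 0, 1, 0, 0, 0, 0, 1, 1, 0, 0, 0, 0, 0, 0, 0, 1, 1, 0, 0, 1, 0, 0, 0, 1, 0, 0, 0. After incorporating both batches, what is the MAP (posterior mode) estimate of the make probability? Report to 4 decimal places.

0.5328

The Beta prior is conjugate to a Binomial/Bernoulli likelihood; the update adds successes to α and failures to β.
After batch 1: Beta(4.5+32, 6.9+9) = Beta(36.5, 15.9).
After batch 2: Beta(36.5+10, 15.9+25) = Beta(46.5, 40.9).
Mode of Beta(a,b) for a,b>1 is (a−1)/(a+b−2) = 45.5/85.4 = 0.5328.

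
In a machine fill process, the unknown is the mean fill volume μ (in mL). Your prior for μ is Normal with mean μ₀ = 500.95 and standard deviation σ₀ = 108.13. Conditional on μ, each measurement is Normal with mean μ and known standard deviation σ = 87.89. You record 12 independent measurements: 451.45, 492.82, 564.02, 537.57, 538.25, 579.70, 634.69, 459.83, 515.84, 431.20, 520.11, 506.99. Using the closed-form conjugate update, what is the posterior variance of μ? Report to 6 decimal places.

For Normal data with known variance σ², a Normal(μ₀, σ₀²) prior on μ is conjugate. Posterior precision = 1/σ₀² + n/σ²; posterior mean is the precision-weighted average of μ₀ and x̄.
σ₀² = 108.13² = 11692.0969, σ² = 87.89² = 7724.6521; σ² + n·σ₀² = 7724.6521 + 12·11692.0969 = 148029.8149.
Posterior precision = 1/σ₀² + n/σ² = 1/11692.0969 + 12/7724.6521 = (σ² + n·σ₀²)/(σ₀²σ²) = 148029.8149/(11692.0969·7724.6521); posterior variance σₙ² = σ₀²σ²/(σ² + n·σ₀²) = 11692.0969·7724.6521/148029.8149 = 610.129662.

610.129662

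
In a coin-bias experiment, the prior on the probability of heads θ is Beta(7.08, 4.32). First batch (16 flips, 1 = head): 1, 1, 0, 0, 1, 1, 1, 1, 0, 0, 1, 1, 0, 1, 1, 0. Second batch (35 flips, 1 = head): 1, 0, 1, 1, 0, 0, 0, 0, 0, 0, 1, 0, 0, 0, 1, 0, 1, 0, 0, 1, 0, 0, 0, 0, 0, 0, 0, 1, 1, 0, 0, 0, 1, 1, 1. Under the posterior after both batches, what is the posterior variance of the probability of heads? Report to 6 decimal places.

0.003925

The Beta prior is conjugate to a Binomial/Bernoulli likelihood; the update adds successes to α and failures to β.
After batch 1: Beta(7.08+10, 4.32+6) = Beta(17.08, 10.32).
After batch 2: Beta(17.08+12, 10.32+23) = Beta(29.08, 33.32).
Var = αβ/((α+β)²(α+β+1)) = 29.08·33.32/(62.40²·63.40) = 0.003925.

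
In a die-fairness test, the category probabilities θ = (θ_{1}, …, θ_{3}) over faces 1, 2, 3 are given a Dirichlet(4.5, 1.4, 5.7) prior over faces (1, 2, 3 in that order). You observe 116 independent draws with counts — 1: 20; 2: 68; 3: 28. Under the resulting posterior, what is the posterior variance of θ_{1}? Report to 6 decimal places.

0.001206

The Dirichlet prior is conjugate to the Multinomial likelihood: each posterior αⱼ = prior αⱼ + observed count nⱼ.
Posterior concentration: (24.5, 69.4, 33.7), total = 127.6.
Var[θ_j] = α_j(Σα−α_j)/((Σα)²(Σα+1)) = 24.5·103.1/(127.6²·128.6) = 0.001206.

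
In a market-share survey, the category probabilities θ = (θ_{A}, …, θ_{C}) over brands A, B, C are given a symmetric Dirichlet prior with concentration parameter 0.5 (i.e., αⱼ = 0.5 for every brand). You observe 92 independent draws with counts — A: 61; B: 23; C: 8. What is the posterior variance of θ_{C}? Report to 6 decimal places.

0.000875

The Dirichlet prior is conjugate to the Multinomial likelihood: each posterior αⱼ = prior αⱼ + observed count nⱼ.
Posterior concentration: (61.5, 23.5, 8.5), total = 93.5.
Var[θ_j] = α_j(Σα−α_j)/((Σα)²(Σα+1)) = 8.5·85.0/(93.5²·94.5) = 0.000875.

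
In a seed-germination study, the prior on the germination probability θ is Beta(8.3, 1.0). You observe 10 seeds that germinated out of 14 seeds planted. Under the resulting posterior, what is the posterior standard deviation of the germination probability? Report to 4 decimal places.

0.0833

The Beta prior is conjugate to a Binomial/Bernoulli likelihood; the update adds successes to α and failures to β.
Posterior: Beta(α+k, β+n−k) = Beta(8.3+10, 1.0+4) = Beta(18.3, 5.0).
Var = αβ/((α+β)²(α+β+1)) = 18.3·5.0/(23.3²·24.3) = 0.00693590; SD = √0.00693590 = 0.0833.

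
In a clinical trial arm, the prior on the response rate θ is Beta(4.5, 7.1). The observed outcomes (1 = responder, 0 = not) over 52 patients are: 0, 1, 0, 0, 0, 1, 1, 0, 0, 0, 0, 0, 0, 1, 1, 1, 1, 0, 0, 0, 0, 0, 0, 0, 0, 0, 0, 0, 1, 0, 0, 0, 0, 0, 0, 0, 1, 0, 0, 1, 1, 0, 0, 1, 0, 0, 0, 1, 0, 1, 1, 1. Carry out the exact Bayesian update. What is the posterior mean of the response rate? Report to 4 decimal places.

The Beta prior is conjugate to a Binomial/Bernoulli likelihood; the update adds successes to α and failures to β.
Posterior: Beta(α+k, β+n−k) = Beta(4.5+16, 7.1+36) = Beta(20.5, 43.1).
Posterior mean = α/(α+β) = 20.5/63.6 = 0.3223.

0.3223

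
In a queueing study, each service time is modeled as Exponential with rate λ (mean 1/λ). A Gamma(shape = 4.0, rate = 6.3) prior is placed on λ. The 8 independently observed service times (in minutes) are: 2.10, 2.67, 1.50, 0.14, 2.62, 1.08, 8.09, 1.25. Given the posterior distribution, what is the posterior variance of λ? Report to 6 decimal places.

With a Gamma(shape α, rate β) prior on the exponential rate λ, the posterior after n observations with total T = Σxᵢ is Gamma(α+n, β+T).
Sum of observations T = 19.45 minutes; n = 8.
Posterior: Gamma(4.0+8, 6.3+19.45) = Gamma(12.0, 25.75).
Var = α/β² = 0.018098.

0.018098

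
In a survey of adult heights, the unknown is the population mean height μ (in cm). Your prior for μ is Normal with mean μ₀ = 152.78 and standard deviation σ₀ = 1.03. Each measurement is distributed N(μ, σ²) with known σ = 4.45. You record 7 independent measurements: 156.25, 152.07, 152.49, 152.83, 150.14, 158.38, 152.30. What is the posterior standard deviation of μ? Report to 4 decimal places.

For Normal data with known variance σ², a Normal(μ₀, σ₀²) prior on μ is conjugate. Posterior precision = 1/σ₀² + n/σ²; posterior mean is the precision-weighted average of μ₀ and x̄.
σ₀² = 1.03² = 1.0609, σ² = 4.45² = 19.8025; σ² + n·σ₀² = 19.8025 + 7·1.0609 = 27.2288.
Posterior precision = 1/σ₀² + n/σ² = 1/1.0609 + 7/19.8025 = (σ² + n·σ₀²)/(σ₀²σ²) = 27.2288/(1.0609·19.8025); posterior variance σₙ² = σ₀²σ²/(σ² + n·σ₀²) = 1.0609·19.8025/27.2288 = 0.771553.
Posterior SD = √σₙ² = √(1.0609·19.8025/27.2288) = 0.8784.

0.8784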